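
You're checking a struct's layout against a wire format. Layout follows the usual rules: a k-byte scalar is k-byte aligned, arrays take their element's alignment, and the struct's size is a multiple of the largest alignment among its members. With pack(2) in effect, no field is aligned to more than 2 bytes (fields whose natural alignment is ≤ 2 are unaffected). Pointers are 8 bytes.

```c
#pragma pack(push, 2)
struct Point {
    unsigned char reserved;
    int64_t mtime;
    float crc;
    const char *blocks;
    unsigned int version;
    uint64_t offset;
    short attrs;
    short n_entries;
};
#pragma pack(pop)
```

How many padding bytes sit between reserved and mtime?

1

@0: reserved [1B, align 1] → 1
+1 pad (align 2)
@2: mtime [8B, align 2] → 10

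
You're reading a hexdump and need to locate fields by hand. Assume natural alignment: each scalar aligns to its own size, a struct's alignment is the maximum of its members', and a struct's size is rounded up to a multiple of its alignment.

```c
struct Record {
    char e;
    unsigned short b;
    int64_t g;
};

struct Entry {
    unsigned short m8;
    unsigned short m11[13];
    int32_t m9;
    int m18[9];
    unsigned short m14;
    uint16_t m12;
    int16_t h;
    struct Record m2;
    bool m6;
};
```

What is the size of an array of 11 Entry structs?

1144

Record: 0..1  e  (1B, 1-aligned); 1..2  -- padding (1B); 2..4  b  (2B, 2-aligned); 4..8  -- padding (4B); 8..16  g  (8B, 8-aligned); sizeof = 16, alignof = 8
0..2  m8  (2B, 2-aligned)
2..28  m11  (26B, 2-aligned)
28..32  m9  (4B, 4-aligned)
32..68  m18  (36B, 4-aligned)
68..70  m14  (2B, 2-aligned)
70..72  m12  (2B, 2-aligned)
72..74  h  (2B, 2-aligned)
74..80  -- padding (6B)
80..96  m2  (16B, 8-aligned)
96..97  m6  (1B, 1-aligned)
97..104  -- tail padding (7B)
sizeof = 104, alignof = 8
array of 11: 11 × 104 = 1144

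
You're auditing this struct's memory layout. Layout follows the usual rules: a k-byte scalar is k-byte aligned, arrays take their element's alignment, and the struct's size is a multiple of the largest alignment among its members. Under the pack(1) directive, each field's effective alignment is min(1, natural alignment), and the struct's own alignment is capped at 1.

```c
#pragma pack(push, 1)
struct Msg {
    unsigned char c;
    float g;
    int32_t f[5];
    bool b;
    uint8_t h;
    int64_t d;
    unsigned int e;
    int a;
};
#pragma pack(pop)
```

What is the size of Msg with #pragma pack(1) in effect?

@0: c [1B, align 1] → 1
@1: g [4B, align 1] → 5
@5: f [20B, align 1] → 25
@25: b [1B, align 1] → 26
@26: h [1B, align 1] → 27
@27: d [8B, align 1] → 35
@35: e [4B, align 1] → 39
@39: a [4B, align 1] → 43
size 43, align 1

43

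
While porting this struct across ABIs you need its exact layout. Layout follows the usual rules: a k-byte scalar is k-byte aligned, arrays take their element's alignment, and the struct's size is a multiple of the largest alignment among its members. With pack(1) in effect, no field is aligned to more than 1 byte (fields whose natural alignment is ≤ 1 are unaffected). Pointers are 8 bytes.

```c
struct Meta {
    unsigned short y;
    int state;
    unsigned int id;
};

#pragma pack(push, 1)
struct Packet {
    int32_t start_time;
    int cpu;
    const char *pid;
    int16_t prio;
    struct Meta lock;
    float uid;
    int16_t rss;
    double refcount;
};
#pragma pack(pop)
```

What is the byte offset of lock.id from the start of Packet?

Meta: 0..2  y  (2B, 2-aligned); 2..4  -- padding (2B); 4..8  state  (4B, 4-aligned); 8..12  id  (4B, 4-aligned); sizeof = 12, alignof = 4
0..4  start_time  (4B, 1-aligned)
4..8  cpu  (4B, 1-aligned)
8..16  pid  (8B, 1-aligned)
16..18  prio  (2B, 1-aligned)
18..30  lock  (12B, 1-aligned)
within Meta: id at 8
18 + 8 = 26

26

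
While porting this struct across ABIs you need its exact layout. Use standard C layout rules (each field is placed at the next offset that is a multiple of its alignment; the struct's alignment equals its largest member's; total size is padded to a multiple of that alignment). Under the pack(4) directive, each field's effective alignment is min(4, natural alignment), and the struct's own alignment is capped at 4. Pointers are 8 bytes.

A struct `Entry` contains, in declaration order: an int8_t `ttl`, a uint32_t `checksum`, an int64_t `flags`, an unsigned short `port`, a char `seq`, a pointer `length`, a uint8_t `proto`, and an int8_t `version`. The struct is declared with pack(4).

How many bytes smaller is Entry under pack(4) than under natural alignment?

natural layout:
  0..1  ttl  (1B, 1-aligned)
  1..4  -- padding (3B)
  4..8  checksum  (4B, 4-aligned)
  8..16  flags  (8B, 8-aligned)
  16..18  port  (2B, 2-aligned)
  18..19  seq  (1B, 1-aligned)
  19..24  -- padding (5B)
  24..32  length  (8B, 8-aligned)
  32..33  proto  (1B, 1-aligned)
  33..34  version  (1B, 1-aligned)
  34..40  -- tail padding (6B)
  sizeof = 40, alignof = 8
packed(4) layout:
  0..1  ttl  (1B, 1-aligned)
  1..4  -- padding (3B)
  4..8  checksum  (4B, 4-aligned)
  8..16  flags  (8B, 4-aligned)
  16..18  port  (2B, 2-aligned)
  18..19  seq  (1B, 1-aligned)
  19..20  -- padding (1B)
  20..28  length  (8B, 4-aligned)
  28..29  proto  (1B, 1-aligned)
  29..30  version  (1B, 1-aligned)
  30..32  -- tail padding (2B)
  sizeof = 32, alignof = 4
40 − 32 = 8

8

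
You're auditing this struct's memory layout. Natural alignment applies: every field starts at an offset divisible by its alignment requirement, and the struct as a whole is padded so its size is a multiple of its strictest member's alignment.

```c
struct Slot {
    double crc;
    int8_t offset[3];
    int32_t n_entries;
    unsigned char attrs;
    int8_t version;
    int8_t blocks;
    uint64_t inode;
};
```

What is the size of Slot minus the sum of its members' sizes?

6

0..8  crc  (8B, 8-aligned)
8..11  offset  (3B, 1-aligned)
11..12  -- padding (1B)
12..16  n_entries  (4B, 4-aligned)
16..17  attrs  (1B, 1-aligned)
17..18  version  (1B, 1-aligned)
18..19  blocks  (1B, 1-aligned)
19..24  -- padding (5B)
24..32  inode  (8B, 8-aligned)
sizeof = 32, alignof = 8
data bytes 26, size 32 → padding 6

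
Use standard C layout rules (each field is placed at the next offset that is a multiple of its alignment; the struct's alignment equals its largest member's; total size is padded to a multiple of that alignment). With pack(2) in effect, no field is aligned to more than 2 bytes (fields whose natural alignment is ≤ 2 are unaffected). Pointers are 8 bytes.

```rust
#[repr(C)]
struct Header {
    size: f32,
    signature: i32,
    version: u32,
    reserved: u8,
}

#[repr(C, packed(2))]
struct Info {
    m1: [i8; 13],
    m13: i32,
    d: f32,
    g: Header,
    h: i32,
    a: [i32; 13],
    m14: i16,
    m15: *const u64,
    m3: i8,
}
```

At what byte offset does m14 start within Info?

94

Header: size at 0 (size 4, align 4) → ends 4; signature at 4 (size 4, align 4) → ends 8; version at 8 (size 4, align 4) → ends 12; reserved at 12 (size 1, align 1) → ends 13; tail pad 3 to reach multiple of 4; total 16 bytes, alignment 4
m1 at 0 (size 13, align 1) → ends 13
pad 1 to align 2 for m13
m13 at 14 (size 4, align 2) → ends 18
d at 18 (size 4, align 2) → ends 22
g at 22 (size 16, align 2) → ends 38
h at 38 (size 4, align 2) → ends 42
a at 42 (size 52, align 2) → ends 94
m14 at 94 (size 2, align 2) → ends 96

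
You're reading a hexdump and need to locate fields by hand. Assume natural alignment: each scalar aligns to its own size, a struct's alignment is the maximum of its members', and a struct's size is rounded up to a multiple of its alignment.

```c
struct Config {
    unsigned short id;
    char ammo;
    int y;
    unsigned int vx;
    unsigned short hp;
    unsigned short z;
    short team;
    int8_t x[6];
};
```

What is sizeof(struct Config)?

0..2  id  (2B, 2-aligned)
2..3  ammo  (1B, 1-aligned)
3..4  -- padding (1B)
4..8  y  (4B, 4-aligned)
8..12  vx  (4B, 4-aligned)
12..14  hp  (2B, 2-aligned)
14..16  z  (2B, 2-aligned)
16..18  team  (2B, 2-aligned)
18..24  x  (6B, 1-aligned)
sizeof = 24, alignof = 4

24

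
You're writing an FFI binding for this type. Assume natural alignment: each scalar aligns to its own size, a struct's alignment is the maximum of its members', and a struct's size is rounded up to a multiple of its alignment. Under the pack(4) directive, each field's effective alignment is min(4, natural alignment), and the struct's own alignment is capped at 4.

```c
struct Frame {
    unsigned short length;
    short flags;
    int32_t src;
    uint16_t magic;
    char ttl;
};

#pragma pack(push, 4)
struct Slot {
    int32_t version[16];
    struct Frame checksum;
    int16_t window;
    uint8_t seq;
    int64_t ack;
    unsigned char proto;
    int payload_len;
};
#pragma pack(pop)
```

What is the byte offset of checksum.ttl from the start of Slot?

Frame: 0..2  length  (2B, 2-aligned); 2..4  flags  (2B, 2-aligned); 4..8  src  (4B, 4-aligned); 8..10  magic  (2B, 2-aligned); 10..11  ttl  (1B, 1-aligned); 11..12  -- tail padding (1B); sizeof = 12, alignof = 4
0..64  version  (64B, 4-aligned)
64..76  checksum  (12B, 4-aligned)
within Frame: ttl at 10
64 + 10 = 74

74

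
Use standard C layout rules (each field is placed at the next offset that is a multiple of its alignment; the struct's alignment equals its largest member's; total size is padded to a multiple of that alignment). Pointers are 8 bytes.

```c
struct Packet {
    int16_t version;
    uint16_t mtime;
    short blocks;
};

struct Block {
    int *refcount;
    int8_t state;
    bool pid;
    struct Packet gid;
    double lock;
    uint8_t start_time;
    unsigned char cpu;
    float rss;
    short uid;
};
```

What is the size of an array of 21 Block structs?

840

Packet: @0: version [2B, align 2] → 2; @2: mtime [2B, align 2] → 4; @4: blocks [2B, align 2] → 6; size 6, align 2
@0: refcount [8B, align 8] → 8
@8: state [1B, align 1] → 9
@9: pid [1B, align 1] → 10
@10: gid [6B, align 2] → 16
@16: lock [8B, align 8] → 24
@24: start_time [1B, align 1] → 25
@25: cpu [1B, align 1] → 26
+2 pad (align 4)
@28: rss [4B, align 4] → 32
@32: uid [2B, align 2] → 34
+6 tail pad (align 8)
size 40, align 8
array of 21: 21 × 40 = 840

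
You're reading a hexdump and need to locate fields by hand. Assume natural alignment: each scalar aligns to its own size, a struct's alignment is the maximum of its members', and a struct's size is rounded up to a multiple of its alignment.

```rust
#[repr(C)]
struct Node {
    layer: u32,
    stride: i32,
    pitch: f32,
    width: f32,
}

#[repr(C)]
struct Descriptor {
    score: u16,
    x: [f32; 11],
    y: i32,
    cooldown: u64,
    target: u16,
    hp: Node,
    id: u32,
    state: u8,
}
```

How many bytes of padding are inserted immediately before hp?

2

Node: layer at 0 (size 4, align 4) → ends 4; stride at 4 (size 4, align 4) → ends 8; pitch at 8 (size 4, align 4) → ends 12; width at 12 (size 4, align 4) → ends 16; total 16 bytes, alignment 4
score at 0 (size 2, align 2) → ends 2
pad 2 to align 4 for x
x at 4 (size 44, align 4) → ends 48
y at 48 (size 4, align 4) → ends 52
pad 4 to align 8 for cooldown
cooldown at 56 (size 8, align 8) → ends 64
target at 64 (size 2, align 2) → ends 66
pad 2 to align 4 for hp
hp at 68 (size 16, align 4) → ends 84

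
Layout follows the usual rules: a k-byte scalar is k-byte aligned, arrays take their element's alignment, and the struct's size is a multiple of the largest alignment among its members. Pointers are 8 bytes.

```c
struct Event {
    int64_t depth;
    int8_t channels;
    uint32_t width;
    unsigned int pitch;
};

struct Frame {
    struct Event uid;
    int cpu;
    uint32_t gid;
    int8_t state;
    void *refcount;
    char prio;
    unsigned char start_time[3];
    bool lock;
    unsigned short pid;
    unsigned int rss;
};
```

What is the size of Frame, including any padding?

64 bytes

Event: @0: depth [8B, align 8] → 8; @8: channels [1B, align 1] → 9; +3 pad (align 4); @12: width [4B, align 4] → 16; @16: pitch [4B, align 4] → 20; +4 tail pad (align 8); size 24, align 8
@0: uid [24B, align 8] → 24
@24: cpu [4B, align 4] → 28
@28: gid [4B, align 4] → 32
@32: state [1B, align 1] → 33
+7 pad (align 8)
@40: refcount [8B, align 8] → 48
@48: prio [1B, align 1] → 49
@49: start_time [3B, align 1] → 52
@52: lock [1B, align 1] → 53
+1 pad (align 2)
@54: pid [2B, align 2] → 56
@56: rss [4B, align 4] → 60
+4 tail pad (align 8)
size 64, align 8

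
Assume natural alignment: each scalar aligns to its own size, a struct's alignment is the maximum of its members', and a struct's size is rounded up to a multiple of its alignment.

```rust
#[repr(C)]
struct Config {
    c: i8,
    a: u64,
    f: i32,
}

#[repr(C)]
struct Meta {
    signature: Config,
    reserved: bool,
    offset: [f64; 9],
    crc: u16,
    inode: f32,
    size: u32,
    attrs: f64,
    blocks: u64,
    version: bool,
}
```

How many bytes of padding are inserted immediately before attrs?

Config: c at 0 (size 1, align 1) → ends 1; pad 7 to align 8 for a; a at 8 (size 8, align 8) → ends 16; f at 16 (size 4, align 4) → ends 20; tail pad 4 to reach multiple of 8; total 24 bytes, alignment 8
signature at 0 (size 24, align 8) → ends 24
reserved at 24 (size 1, align 1) → ends 25
pad 7 to align 8 for offset
offset at 32 (size 72, align 8) → ends 104
crc at 104 (size 2, align 2) → ends 106
pad 2 to align 4 for inode
inode at 108 (size 4, align 4) → ends 112
size at 112 (size 4, align 4) → ends 116
pad 4 to align 8 for attrs
attrs at 120 (size 8, align 8) → ends 128

4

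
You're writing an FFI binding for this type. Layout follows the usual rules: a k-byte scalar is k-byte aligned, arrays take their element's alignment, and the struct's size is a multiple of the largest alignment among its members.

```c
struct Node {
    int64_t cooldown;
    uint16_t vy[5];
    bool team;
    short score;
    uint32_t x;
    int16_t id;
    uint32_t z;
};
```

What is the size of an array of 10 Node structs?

400

cooldown at 0 (size 8, align 8) → ends 8
vy at 8 (size 10, align 2) → ends 18
team at 18 (size 1, align 1) → ends 19
pad 1 to align 2 for score
score at 20 (size 2, align 2) → ends 22
pad 2 to align 4 for x
x at 24 (size 4, align 4) → ends 28
id at 28 (size 2, align 2) → ends 30
pad 2 to align 4 for z
z at 32 (size 4, align 4) → ends 36
tail pad 4 to reach multiple of 8
total 40 bytes, alignment 8
array of 10: 10 × 40 = 400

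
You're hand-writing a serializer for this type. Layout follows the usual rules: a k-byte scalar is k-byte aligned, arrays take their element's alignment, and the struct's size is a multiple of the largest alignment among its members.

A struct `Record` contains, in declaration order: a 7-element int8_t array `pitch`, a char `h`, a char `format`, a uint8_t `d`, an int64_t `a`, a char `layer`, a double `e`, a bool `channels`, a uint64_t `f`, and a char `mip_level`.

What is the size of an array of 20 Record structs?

1280

0..7  pitch  (7B, 1-aligned)
7..8  h  (1B, 1-aligned)
8..9  format  (1B, 1-aligned)
9..10  d  (1B, 1-aligned)
10..16  -- padding (6B)
16..24  a  (8B, 8-aligned)
24..25  layer  (1B, 1-aligned)
25..32  -- padding (7B)
32..40  e  (8B, 8-aligned)
40..41  channels  (1B, 1-aligned)
41..48  -- padding (7B)
48..56  f  (8B, 8-aligned)
56..57  mip_level  (1B, 1-aligned)
57..64  -- tail padding (7B)
sizeof = 64, alignof = 8
array of 20: 20 × 64 = 1280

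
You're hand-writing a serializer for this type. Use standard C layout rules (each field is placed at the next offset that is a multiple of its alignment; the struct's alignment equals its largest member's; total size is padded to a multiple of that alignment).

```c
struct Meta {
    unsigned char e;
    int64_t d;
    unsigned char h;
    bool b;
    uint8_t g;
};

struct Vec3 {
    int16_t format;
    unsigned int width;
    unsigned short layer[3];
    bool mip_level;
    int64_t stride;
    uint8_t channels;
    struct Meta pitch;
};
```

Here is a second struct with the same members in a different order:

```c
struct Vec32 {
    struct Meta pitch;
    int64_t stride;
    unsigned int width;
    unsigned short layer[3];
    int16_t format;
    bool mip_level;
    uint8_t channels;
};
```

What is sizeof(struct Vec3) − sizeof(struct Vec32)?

8

Meta: e at 0 (size 1, align 1) → ends 1; pad 7 to align 8 for d; d at 8 (size 8, align 8) → ends 16; h at 16 (size 1, align 1) → ends 17; b at 17 (size 1, align 1) → ends 18; g at 18 (size 1, align 1) → ends 19; tail pad 5 to reach multiple of 8; total 24 bytes, alignment 8
format at 0 (size 2, align 2) → ends 2
pad 2 to align 4 for width
width at 4 (size 4, align 4) → ends 8
layer at 8 (size 6, align 2) → ends 14
mip_level at 14 (size 1, align 1) → ends 15
pad 1 to align 8 for stride
stride at 16 (size 8, align 8) → ends 24
channels at 24 (size 1, align 1) → ends 25
pad 7 to align 8 for pitch
pitch at 32 (size 24, align 8) → ends 56
total 56 bytes, alignment 8
— Vec32 —
pitch at 0 (size 24, align 8) → ends 24
stride at 24 (size 8, align 8) → ends 32
width at 32 (size 4, align 4) → ends 36
layer at 36 (size 6, align 2) → ends 42
format at 42 (size 2, align 2) → ends 44
mip_level at 44 (size 1, align 1) → ends 45
channels at 45 (size 1, align 1) → ends 46
tail pad 2 to reach multiple of 8
total 48 bytes, alignment 8
56 − 48 = 8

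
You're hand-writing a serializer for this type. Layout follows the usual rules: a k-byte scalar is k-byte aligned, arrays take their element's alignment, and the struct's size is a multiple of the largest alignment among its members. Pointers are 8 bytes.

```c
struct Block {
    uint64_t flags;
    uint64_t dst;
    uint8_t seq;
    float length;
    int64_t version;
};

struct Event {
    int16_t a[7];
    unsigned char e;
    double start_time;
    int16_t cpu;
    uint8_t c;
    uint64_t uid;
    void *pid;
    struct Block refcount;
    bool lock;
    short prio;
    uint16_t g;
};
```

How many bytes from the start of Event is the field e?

Block: flags at 0 (size 8, align 8) → ends 8; dst at 8 (size 8, align 8) → ends 16; seq at 16 (size 1, align 1) → ends 17; pad 3 to align 4 for length; length at 20 (size 4, align 4) → ends 24; version at 24 (size 8, align 8) → ends 32; total 32 bytes, alignment 8
a at 0 (size 14, align 2) → ends 14
e at 14 (size 1, align 1) → ends 15

14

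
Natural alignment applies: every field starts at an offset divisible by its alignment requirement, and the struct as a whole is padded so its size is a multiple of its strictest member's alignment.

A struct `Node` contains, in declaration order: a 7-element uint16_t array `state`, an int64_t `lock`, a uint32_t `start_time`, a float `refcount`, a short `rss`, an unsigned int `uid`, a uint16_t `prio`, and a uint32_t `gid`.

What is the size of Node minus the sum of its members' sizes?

6

state at 0 (size 14, align 2) → ends 14
pad 2 to align 8 for lock
lock at 16 (size 8, align 8) → ends 24
start_time at 24 (size 4, align 4) → ends 28
refcount at 28 (size 4, align 4) → ends 32
rss at 32 (size 2, align 2) → ends 34
pad 2 to align 4 for uid
uid at 36 (size 4, align 4) → ends 40
prio at 40 (size 2, align 2) → ends 42
pad 2 to align 4 for gid
gid at 44 (size 4, align 4) → ends 48
total 48 bytes, alignment 8
data bytes 42, size 48 → padding 6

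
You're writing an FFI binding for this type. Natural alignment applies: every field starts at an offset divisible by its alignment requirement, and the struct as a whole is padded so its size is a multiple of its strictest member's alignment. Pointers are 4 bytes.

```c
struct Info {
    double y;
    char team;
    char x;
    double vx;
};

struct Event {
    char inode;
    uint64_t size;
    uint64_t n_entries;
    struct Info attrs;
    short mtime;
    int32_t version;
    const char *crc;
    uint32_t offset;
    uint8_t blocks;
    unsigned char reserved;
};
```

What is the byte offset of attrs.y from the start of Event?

Info: @0: y [8B, align 8] → 8; @8: team [1B, align 1] → 9; @9: x [1B, align 1] → 10; +6 pad (align 8); @16: vx [8B, align 8] → 24; size 24, align 8
@0: inode [1B, align 1] → 1
+7 pad (align 8)
@8: size [8B, align 8] → 16
@16: n_entries [8B, align 8] → 24
@24: attrs [24B, align 8] → 48
within Info: y at 0
24 + 0 = 24

24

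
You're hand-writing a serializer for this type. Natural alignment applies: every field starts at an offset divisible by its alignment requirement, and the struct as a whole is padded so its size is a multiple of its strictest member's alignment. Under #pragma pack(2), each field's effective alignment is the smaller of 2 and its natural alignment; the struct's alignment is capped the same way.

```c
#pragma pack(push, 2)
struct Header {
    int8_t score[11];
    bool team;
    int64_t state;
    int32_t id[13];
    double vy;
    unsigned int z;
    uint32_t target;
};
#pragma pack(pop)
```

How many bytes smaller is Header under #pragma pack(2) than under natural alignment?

8

natural layout:
  0..11  score  (11B, 1-aligned)
  11..12  team  (1B, 1-aligned)
  12..16  -- padding (4B)
  16..24  state  (8B, 8-aligned)
  24..76  id  (52B, 4-aligned)
  76..80  -- padding (4B)
  80..88  vy  (8B, 8-aligned)
  88..92  z  (4B, 4-aligned)
  92..96  target  (4B, 4-aligned)
  sizeof = 96, alignof = 8
packed(2) layout:
  0..11  score  (11B, 1-aligned)
  11..12  team  (1B, 1-aligned)
  12..20  state  (8B, 2-aligned)
  20..72  id  (52B, 2-aligned)
  72..80  vy  (8B, 2-aligned)
  80..84  z  (4B, 2-aligned)
  84..88  target  (4B, 2-aligned)
  sizeof = 88, alignof = 2
96 − 88 = 8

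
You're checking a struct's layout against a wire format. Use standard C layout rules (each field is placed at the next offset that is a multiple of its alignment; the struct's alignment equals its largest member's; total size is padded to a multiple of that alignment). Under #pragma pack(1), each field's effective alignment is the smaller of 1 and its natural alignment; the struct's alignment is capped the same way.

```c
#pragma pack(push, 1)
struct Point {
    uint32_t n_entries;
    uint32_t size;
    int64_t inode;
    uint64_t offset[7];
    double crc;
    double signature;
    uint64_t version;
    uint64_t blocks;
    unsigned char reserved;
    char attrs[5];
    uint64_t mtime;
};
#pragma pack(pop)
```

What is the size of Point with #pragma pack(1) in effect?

118

@0: n_entries [4B, align 1] → 4
@4: size [4B, align 1] → 8
@8: inode [8B, align 1] → 16
@16: offset [56B, align 1] → 72
@72: crc [8B, align 1] → 80
@80: signature [8B, align 1] → 88
@88: version [8B, align 1] → 96
@96: blocks [8B, align 1] → 104
@104: reserved [1B, align 1] → 105
@105: attrs [5B, align 1] → 110
@110: mtime [8B, align 1] → 118
size 118, align 1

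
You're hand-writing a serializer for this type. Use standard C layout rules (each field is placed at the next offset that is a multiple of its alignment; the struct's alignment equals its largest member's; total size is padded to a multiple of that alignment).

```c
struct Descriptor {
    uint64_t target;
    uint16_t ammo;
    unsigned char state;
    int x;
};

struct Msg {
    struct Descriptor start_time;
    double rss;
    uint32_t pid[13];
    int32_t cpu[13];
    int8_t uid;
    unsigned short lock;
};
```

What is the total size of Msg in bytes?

136

Descriptor: 0..8  target  (8B, 8-aligned); 8..10  ammo  (2B, 2-aligned); 10..11  state  (1B, 1-aligned); 11..12  -- padding (1B); 12..16  x  (4B, 4-aligned); sizeof = 16, alignof = 8
0..16  start_time  (16B, 8-aligned)
16..24  rss  (8B, 8-aligned)
24..76  pid  (52B, 4-aligned)
76..128  cpu  (52B, 4-aligned)
128..129  uid  (1B, 1-aligned)
129..130  -- padding (1B)
130..132  lock  (2B, 2-aligned)
132..136  -- tail padding (4B)
sizeof = 136, alignof = 8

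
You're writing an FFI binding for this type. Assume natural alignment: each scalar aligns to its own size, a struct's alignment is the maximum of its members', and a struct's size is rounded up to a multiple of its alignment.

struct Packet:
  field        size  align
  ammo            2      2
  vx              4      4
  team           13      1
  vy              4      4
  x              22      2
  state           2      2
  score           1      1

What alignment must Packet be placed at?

4

member alignments: ammo=2, vx=4, team=1, vy=4, x=2, state=2, score=1
max = 4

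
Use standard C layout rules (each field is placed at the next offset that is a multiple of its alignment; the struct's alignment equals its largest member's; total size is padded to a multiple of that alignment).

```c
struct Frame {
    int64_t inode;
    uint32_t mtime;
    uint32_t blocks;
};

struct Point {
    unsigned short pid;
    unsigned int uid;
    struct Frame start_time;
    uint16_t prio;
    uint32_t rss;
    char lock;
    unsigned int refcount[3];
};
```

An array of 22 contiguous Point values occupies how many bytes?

Frame: 0..8  inode  (8B, 8-aligned); 8..12  mtime  (4B, 4-aligned); 12..16  blocks  (4B, 4-aligned); sizeof = 16, alignof = 8
0..2  pid  (2B, 2-aligned)
2..4  -- padding (2B)
4..8  uid  (4B, 4-aligned)
8..24  start_time  (16B, 8-aligned)
24..26  prio  (2B, 2-aligned)
26..28  -- padding (2B)
28..32  rss  (4B, 4-aligned)
32..33  lock  (1B, 1-aligned)
33..36  -- padding (3B)
36..48  refcount  (12B, 4-aligned)
sizeof = 48, alignof = 8
array of 22: 22 × 48 = 1056

1056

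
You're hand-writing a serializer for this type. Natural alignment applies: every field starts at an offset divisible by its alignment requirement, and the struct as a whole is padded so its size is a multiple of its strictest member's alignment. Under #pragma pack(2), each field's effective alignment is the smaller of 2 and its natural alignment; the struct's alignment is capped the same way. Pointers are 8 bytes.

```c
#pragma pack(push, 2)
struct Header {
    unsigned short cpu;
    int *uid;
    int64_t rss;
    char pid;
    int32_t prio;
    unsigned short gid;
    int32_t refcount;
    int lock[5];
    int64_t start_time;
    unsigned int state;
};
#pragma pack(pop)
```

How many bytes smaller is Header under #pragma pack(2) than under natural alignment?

natural layout:
  cpu at 0 (size 2, align 2) → ends 2
  pad 6 to align 8 for uid
  uid at 8 (size 8, align 8) → ends 16
  rss at 16 (size 8, align 8) → ends 24
  pid at 24 (size 1, align 1) → ends 25
  pad 3 to align 4 for prio
  prio at 28 (size 4, align 4) → ends 32
  gid at 32 (size 2, align 2) → ends 34
  pad 2 to align 4 for refcount
  refcount at 36 (size 4, align 4) → ends 40
  lock at 40 (size 20, align 4) → ends 60
  pad 4 to align 8 for start_time
  start_time at 64 (size 8, align 8) → ends 72
  state at 72 (size 4, align 4) → ends 76
  tail pad 4 to reach multiple of 8
  total 80 bytes, alignment 8
packed(2) layout:
  cpu at 0 (size 2, align 2) → ends 2
  uid at 2 (size 8, align 2) → ends 10
  rss at 10 (size 8, align 2) → ends 18
  pid at 18 (size 1, align 1) → ends 19
  pad 1 to align 2 for prio
  prio at 20 (size 4, align 2) → ends 24
  gid at 24 (size 2, align 2) → ends 26
  refcount at 26 (size 4, align 2) → ends 30
  lock at 30 (size 20, align 2) → ends 50
  start_time at 50 (size 8, align 2) → ends 58
  state at 58 (size 4, align 2) → ends 62
  total 62 bytes, alignment 2
80 − 62 = 18

18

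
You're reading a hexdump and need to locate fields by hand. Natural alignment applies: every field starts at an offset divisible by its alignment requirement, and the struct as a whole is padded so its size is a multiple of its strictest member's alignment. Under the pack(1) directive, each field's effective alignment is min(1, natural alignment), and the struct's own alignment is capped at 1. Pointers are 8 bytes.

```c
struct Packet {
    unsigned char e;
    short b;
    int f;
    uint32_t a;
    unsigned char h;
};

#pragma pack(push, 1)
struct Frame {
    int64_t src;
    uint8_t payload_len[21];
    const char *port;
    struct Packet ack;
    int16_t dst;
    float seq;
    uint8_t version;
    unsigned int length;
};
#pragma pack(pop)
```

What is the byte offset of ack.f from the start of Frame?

41

Packet: @0: e [1B, align 1] → 1; +1 pad (align 2); @2: b [2B, align 2] → 4; @4: f [4B, align 4] → 8; @8: a [4B, align 4] → 12; @12: h [1B, align 1] → 13; +3 tail pad (align 4); size 16, align 4
@0: src [8B, align 1] → 8
@8: payload_len [21B, align 1] → 29
@29: port [8B, align 1] → 37
@37: ack [16B, align 1] → 53
within Packet: f at 4
37 + 4 = 41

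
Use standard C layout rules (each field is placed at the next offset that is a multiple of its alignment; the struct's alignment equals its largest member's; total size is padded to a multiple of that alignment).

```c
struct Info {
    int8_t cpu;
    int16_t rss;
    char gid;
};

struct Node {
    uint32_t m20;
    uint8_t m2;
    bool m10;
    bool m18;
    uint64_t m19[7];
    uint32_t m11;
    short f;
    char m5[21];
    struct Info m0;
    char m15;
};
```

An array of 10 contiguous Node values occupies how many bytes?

Info: @0: cpu [1B, align 1] → 1; +1 pad (align 2); @2: rss [2B, align 2] → 4; @4: gid [1B, align 1] → 5; +1 tail pad (align 2); size 6, align 2
@0: m20 [4B, align 4] → 4
@4: m2 [1B, align 1] → 5
@5: m10 [1B, align 1] → 6
@6: m18 [1B, align 1] → 7
+1 pad (align 8)
@8: m19 [56B, align 8] → 64
@64: m11 [4B, align 4] → 68
@68: f [2B, align 2] → 70
@70: m5 [21B, align 1] → 91
+1 pad (align 2)
@92: m0 [6B, align 2] → 98
@98: m15 [1B, align 1] → 99
+5 tail pad (align 8)
size 104, align 8
array of 10: 10 × 104 = 1040

1040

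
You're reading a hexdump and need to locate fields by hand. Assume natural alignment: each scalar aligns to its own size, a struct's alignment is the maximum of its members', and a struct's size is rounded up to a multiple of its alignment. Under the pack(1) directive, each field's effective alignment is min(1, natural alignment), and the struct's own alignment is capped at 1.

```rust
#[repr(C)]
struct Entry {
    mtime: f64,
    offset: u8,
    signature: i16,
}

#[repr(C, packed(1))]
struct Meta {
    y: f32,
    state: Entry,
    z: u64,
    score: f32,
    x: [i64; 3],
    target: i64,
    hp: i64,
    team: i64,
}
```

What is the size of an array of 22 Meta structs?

1760

Entry: @0: mtime [8B, align 8] → 8; @8: offset [1B, align 1] → 9; +1 pad (align 2); @10: signature [2B, align 2] → 12; +4 tail pad (align 8); size 16, align 8
@0: y [4B, align 1] → 4
@4: state [16B, align 1] → 20
@20: z [8B, align 1] → 28
@28: score [4B, align 1] → 32
@32: x [24B, align 1] → 56
@56: target [8B, align 1] → 64
@64: hp [8B, align 1] → 72
@72: team [8B, align 1] → 80
size 80, align 1
array of 22: 22 × 80 = 1760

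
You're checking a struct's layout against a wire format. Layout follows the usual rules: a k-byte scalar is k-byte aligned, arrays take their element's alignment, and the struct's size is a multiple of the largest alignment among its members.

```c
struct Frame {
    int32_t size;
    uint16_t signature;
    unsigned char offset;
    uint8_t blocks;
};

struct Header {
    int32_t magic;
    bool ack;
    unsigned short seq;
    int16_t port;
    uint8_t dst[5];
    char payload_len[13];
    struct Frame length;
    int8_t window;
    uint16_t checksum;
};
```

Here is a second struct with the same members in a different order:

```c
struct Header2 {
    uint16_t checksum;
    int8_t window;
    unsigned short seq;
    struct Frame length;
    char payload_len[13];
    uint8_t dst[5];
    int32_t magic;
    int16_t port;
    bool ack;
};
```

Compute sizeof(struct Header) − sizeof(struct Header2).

-4

Frame: 0..4  size  (4B, 4-aligned); 4..6  signature  (2B, 2-aligned); 6..7  offset  (1B, 1-aligned); 7..8  blocks  (1B, 1-aligned); sizeof = 8, alignof = 4
0..4  magic  (4B, 4-aligned)
4..5  ack  (1B, 1-aligned)
5..6  -- padding (1B)
6..8  seq  (2B, 2-aligned)
8..10  port  (2B, 2-aligned)
10..15  dst  (5B, 1-aligned)
15..28  payload_len  (13B, 1-aligned)
28..36  length  (8B, 4-aligned)
36..37  window  (1B, 1-aligned)
37..38  -- padding (1B)
38..40  checksum  (2B, 2-aligned)
sizeof = 40, alignof = 4
— Header2 —
0..2  checksum  (2B, 2-aligned)
2..3  window  (1B, 1-aligned)
3..4  -- padding (1B)
4..6  seq  (2B, 2-aligned)
6..8  -- padding (2B)
8..16  length  (8B, 4-aligned)
16..29  payload_len  (13B, 1-aligned)
29..34  dst  (5B, 1-aligned)
34..36  -- padding (2B)
36..40  magic  (4B, 4-aligned)
40..42  port  (2B, 2-aligned)
42..43  ack  (1B, 1-aligned)
43..44  -- tail padding (1B)
sizeof = 44, alignof = 4
40 − 44 = -4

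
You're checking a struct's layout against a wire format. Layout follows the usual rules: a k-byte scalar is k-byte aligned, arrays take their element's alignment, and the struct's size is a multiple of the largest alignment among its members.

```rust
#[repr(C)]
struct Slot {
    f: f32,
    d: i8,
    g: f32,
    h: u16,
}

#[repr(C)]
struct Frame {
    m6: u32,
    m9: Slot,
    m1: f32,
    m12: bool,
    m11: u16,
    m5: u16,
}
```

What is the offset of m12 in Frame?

24

Slot: 0..4  f  (4B, 4-aligned); 4..5  d  (1B, 1-aligned); 5..8  -- padding (3B); 8..12  g  (4B, 4-aligned); 12..14  h  (2B, 2-aligned); 14..16  -- tail padding (2B); sizeof = 16, alignof = 4
0..4  m6  (4B, 4-aligned)
4..20  m9  (16B, 4-aligned)
20..24  m1  (4B, 4-aligned)
24..25  m12  (1B, 1-aligned)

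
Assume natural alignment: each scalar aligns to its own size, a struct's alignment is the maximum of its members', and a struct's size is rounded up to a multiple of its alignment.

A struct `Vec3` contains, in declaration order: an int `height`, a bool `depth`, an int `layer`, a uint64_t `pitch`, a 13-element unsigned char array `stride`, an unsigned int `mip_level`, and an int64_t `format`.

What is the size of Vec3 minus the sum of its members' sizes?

14

@0: height [4B, align 4] → 4
@4: depth [1B, align 1] → 5
+3 pad (align 4)
@8: layer [4B, align 4] → 12
+4 pad (align 8)
@16: pitch [8B, align 8] → 24
@24: stride [13B, align 1] → 37
+3 pad (align 4)
@40: mip_level [4B, align 4] → 44
+4 pad (align 8)
@48: format [8B, align 8] → 56
size 56, align 8
data bytes 42, size 56 → padding 14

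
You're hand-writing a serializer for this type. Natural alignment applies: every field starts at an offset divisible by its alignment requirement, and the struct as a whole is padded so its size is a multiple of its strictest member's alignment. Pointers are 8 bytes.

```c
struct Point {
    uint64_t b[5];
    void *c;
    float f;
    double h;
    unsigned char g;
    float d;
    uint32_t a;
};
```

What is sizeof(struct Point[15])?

1200

0..40  b  (40B, 8-aligned)
40..48  c  (8B, 8-aligned)
48..52  f  (4B, 4-aligned)
52..56  -- padding (4B)
56..64  h  (8B, 8-aligned)
64..65  g  (1B, 1-aligned)
65..68  -- padding (3B)
68..72  d  (4B, 4-aligned)
72..76  a  (4B, 4-aligned)
76..80  -- tail padding (4B)
sizeof = 80, alignof = 8
array of 15: 15 × 80 = 1200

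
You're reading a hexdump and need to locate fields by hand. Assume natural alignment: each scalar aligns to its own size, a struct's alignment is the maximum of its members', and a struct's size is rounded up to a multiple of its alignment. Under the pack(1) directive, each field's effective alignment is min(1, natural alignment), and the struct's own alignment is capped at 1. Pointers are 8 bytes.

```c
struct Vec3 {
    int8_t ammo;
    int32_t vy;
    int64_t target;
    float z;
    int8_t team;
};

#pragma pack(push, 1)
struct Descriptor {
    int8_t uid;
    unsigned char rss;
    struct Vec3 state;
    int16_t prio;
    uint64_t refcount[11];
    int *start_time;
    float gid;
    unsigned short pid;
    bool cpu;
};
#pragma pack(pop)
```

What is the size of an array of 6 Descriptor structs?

Vec3: ammo at 0 (size 1, align 1) → ends 1; pad 3 to align 4 for vy; vy at 4 (size 4, align 4) → ends 8; target at 8 (size 8, align 8) → ends 16; z at 16 (size 4, align 4) → ends 20; team at 20 (size 1, align 1) → ends 21; tail pad 3 to reach multiple of 8; total 24 bytes, alignment 8
uid at 0 (size 1, align 1) → ends 1
rss at 1 (size 1, align 1) → ends 2
state at 2 (size 24, align 1) → ends 26
prio at 26 (size 2, align 1) → ends 28
refcount at 28 (size 88, align 1) → ends 116
start_time at 116 (size 8, align 1) → ends 124
gid at 124 (size 4, align 1) → ends 128
pid at 128 (size 2, align 1) → ends 130
cpu at 130 (size 1, align 1) → ends 131
total 131 bytes, alignment 1
array of 6: 6 × 131 = 786

786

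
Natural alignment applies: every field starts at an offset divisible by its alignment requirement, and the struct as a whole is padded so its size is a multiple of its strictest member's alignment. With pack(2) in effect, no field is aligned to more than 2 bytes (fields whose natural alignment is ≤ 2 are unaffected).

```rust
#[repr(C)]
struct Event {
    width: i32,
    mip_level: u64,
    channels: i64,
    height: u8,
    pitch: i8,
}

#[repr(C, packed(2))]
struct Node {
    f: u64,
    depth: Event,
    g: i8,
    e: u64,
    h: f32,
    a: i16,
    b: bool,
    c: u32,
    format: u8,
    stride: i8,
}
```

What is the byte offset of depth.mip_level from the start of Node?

16

Event: @0: width [4B, align 4] → 4; +4 pad (align 8); @8: mip_level [8B, align 8] → 16; @16: channels [8B, align 8] → 24; @24: height [1B, align 1] → 25; @25: pitch [1B, align 1] → 26; +6 tail pad (align 8); size 32, align 8
@0: f [8B, align 2] → 8
@8: depth [32B, align 2] → 40
within Event: mip_level at 8
8 + 8 = 16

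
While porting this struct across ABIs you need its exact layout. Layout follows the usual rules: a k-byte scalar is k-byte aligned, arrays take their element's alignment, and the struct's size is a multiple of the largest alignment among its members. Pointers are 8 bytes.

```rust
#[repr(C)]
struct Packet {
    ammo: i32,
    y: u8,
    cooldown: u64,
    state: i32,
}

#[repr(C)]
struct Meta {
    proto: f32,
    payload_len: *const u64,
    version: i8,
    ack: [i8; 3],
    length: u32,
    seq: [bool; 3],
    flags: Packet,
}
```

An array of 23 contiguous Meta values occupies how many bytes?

Packet: ammo at 0 (size 4, align 4) → ends 4; y at 4 (size 1, align 1) → ends 5; pad 3 to align 8 for cooldown; cooldown at 8 (size 8, align 8) → ends 16; state at 16 (size 4, align 4) → ends 20; tail pad 4 to reach multiple of 8; total 24 bytes, alignment 8
proto at 0 (size 4, align 4) → ends 4
pad 4 to align 8 for payload_len
payload_len at 8 (size 8, align 8) → ends 16
version at 16 (size 1, align 1) → ends 17
ack at 17 (size 3, align 1) → ends 20
length at 20 (size 4, align 4) → ends 24
seq at 24 (size 3, align 1) → ends 27
pad 5 to align 8 for flags
flags at 32 (size 24, align 8) → ends 56
total 56 bytes, alignment 8
array of 23: 23 × 56 = 1288

1288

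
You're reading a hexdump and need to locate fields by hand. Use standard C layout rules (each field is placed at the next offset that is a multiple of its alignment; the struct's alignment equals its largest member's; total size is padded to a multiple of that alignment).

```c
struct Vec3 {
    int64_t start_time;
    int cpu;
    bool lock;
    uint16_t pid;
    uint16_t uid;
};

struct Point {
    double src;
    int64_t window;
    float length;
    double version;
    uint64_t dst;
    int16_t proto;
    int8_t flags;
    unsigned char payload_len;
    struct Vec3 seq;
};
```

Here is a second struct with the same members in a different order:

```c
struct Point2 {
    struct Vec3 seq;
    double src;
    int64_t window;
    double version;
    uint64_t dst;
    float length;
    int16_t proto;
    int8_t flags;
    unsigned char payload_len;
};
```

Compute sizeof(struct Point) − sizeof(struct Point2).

Vec3: 0..8  start_time  (8B, 8-aligned); 8..12  cpu  (4B, 4-aligned); 12..13  lock  (1B, 1-aligned); 13..14  -- padding (1B); 14..16  pid  (2B, 2-aligned); 16..18  uid  (2B, 2-aligned); 18..24  -- tail padding (6B); sizeof = 24, alignof = 8
0..8  src  (8B, 8-aligned)
8..16  window  (8B, 8-aligned)
16..20  length  (4B, 4-aligned)
20..24  -- padding (4B)
24..32  version  (8B, 8-aligned)
32..40  dst  (8B, 8-aligned)
40..42  proto  (2B, 2-aligned)
42..43  flags  (1B, 1-aligned)
43..44  payload_len  (1B, 1-aligned)
44..48  -- padding (4B)
48..72  seq  (24B, 8-aligned)
sizeof = 72, alignof = 8
— Point2 —
0..24  seq  (24B, 8-aligned)
24..32  src  (8B, 8-aligned)
32..40  window  (8B, 8-aligned)
40..48  version  (8B, 8-aligned)
48..56  dst  (8B, 8-aligned)
56..60  length  (4B, 4-aligned)
60..62  proto  (2B, 2-aligned)
62..63  flags  (1B, 1-aligned)
63..64  payload_len  (1B, 1-aligned)
sizeof = 64, alignof = 8
72 − 64 = 8

8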